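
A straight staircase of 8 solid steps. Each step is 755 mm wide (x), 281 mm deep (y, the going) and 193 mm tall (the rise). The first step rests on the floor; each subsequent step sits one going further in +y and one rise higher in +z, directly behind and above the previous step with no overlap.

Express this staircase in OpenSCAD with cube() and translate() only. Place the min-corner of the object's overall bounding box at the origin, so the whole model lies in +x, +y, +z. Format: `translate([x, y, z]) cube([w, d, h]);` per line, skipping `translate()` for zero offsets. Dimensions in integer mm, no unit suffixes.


cube([755, 281, 193]);
translate([0, 281, 193]) cube([755, 281, 193]);
translate([0, 562, 386]) cube([755, 281, 193]);
translate([0, 843, 579]) cube([755, 281, 193]);
translate([0, 1124, 772]) cube([755, 281, 193]);
translate([0, 1405, 965]) cube([755, 281, 193]);
translate([0, 1686, 1158]) cube([755, 281, 193]);
translate([0, 1967, 1351]) cube([755, 281, 193]);


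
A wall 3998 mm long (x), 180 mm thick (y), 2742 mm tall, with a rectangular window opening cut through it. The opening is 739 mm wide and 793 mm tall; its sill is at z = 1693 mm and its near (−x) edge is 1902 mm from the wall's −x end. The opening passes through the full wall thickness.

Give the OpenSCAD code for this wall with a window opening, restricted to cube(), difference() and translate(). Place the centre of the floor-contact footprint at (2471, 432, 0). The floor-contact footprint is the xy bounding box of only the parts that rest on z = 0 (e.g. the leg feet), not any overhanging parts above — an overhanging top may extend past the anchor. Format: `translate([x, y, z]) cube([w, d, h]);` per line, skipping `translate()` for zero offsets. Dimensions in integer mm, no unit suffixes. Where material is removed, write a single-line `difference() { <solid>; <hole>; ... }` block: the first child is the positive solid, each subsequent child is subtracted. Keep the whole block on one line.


difference() { translate([472, 342, 0]) cube([3998, 180, 2742]); translate([2374, 342, 1693]) cube([739, 180, 793]); }


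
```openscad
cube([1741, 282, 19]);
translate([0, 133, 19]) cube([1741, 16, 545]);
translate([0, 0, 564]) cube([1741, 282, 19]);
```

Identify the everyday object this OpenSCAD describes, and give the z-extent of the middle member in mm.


An I-beam. The web height is 545 mm.

Two wide flanges with a thin centred web — an I-beam. Overall 583 mm minus two 19 mm flanges gives a web of 583 − 2·19 = 545 mm.


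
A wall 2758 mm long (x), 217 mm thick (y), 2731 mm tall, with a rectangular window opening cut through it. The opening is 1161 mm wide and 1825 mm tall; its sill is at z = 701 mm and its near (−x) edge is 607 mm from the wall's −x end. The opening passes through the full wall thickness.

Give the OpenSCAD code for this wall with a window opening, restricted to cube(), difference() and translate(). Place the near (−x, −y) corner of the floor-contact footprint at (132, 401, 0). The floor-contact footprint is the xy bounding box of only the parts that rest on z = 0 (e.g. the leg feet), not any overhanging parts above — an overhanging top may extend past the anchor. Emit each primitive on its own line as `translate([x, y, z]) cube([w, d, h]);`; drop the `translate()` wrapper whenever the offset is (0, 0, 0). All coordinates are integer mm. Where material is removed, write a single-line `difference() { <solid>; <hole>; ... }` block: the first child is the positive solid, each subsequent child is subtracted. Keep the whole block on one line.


difference() { translate([132, 401, 0]) cube([2758, 217, 2731]); translate([739, 401, 701]) cube([1161, 217, 1825]); }


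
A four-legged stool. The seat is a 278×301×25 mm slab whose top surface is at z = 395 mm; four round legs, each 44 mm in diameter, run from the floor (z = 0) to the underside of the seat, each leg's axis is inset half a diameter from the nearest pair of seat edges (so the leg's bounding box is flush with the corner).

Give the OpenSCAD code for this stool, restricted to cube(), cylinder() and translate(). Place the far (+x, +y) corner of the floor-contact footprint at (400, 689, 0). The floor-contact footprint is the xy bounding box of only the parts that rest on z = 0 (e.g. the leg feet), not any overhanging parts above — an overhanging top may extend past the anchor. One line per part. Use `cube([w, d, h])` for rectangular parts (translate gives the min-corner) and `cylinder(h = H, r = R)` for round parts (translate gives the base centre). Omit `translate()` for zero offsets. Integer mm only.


// leg_h = 395 - 25 = 370
translate([122, 388, 370]) cube([278, 301, 25]);
translate([144, 410, 0]) cylinder(h = 370, r = 22);
translate([378, 410, 0]) cylinder(h = 370, r = 22);
translate([144, 667, 0]) cylinder(h = 370, r = 22);
translate([378, 667, 0]) cylinder(h = 370, r = 22);


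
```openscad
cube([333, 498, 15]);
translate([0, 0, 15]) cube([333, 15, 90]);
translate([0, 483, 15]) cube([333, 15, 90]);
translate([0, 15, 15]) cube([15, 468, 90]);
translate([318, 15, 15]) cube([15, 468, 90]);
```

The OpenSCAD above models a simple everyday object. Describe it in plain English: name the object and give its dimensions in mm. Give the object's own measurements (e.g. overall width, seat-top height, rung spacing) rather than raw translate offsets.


An open-topped rectangular box: outside dimensions 333×498×105 mm, with a uniform wall and base thickness of 15 mm. The base is a full 333×498 slab on the floor; four walls sit on top of the base. The front and back walls (the −y and +y sides) span the full width; the two side walls fit between them.


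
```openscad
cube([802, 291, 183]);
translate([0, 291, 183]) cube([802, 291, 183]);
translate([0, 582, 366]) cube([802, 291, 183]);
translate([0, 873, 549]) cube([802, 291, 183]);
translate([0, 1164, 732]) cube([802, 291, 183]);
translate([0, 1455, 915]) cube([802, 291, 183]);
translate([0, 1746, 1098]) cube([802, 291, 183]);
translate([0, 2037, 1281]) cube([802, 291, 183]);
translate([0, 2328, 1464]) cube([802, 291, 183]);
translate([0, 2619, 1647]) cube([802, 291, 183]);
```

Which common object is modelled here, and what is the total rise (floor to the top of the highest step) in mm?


A staircase. The total rise is 1830 mm.

10 identical blocks, each offset up and back from the previous — a staircase. Each step is 183 mm tall and there are 10 of them, so the total rise is 10 × 183 = 1830 mm.


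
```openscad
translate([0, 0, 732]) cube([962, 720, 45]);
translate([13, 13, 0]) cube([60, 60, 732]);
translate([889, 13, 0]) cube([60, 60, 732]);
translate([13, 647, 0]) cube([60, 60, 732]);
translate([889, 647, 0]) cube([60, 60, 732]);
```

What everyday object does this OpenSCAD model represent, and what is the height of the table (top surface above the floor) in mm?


A table. The table height is 777 mm.

A 962×720×45 slab sits at z = 732 on four 60 mm square posts — a table. The top surface is at 732 + 45 = 777 mm.


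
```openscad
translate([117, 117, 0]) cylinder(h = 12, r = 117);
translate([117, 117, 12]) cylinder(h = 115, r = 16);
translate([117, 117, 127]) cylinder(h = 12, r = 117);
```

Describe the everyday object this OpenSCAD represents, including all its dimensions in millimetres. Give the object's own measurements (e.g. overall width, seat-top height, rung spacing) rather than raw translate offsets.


A spool: two coaxial disc flanges of radius 117 mm and thickness 12 mm, joined by a core cylinder of radius 16 mm and height 115 mm. The lower flange rests on z = 0 and the three cylinders share a vertical axis.


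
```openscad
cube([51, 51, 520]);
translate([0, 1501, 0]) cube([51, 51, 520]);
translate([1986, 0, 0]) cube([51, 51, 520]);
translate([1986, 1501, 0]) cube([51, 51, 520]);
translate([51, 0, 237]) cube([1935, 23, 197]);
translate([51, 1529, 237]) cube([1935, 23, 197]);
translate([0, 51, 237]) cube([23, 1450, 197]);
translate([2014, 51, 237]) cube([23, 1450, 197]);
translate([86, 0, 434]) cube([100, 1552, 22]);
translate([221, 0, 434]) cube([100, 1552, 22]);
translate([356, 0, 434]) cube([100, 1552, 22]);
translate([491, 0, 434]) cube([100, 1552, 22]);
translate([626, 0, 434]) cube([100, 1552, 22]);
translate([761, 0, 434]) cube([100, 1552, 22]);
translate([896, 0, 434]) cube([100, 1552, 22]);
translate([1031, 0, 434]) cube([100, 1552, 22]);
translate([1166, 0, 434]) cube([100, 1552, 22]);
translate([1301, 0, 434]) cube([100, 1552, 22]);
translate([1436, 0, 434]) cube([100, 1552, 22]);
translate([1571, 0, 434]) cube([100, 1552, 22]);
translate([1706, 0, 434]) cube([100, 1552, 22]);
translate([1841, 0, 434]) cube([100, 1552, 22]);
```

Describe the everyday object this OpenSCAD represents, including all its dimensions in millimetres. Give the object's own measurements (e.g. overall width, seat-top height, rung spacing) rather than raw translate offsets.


A bed frame 2037 mm long (x) by 1552 mm wide (y). Four 51×51 mm corner posts, 520 mm tall, at the corners of the footprint. Four rails of 23 mm thickness and 197 mm height run between adjacent posts with their undersides at z = 237 mm, their outer faces flush with the outside of the frame (the two x-running rails run between the posts' inner faces; the two y-running rails run between the posts' inner faces). 14 slats, each 100 mm wide (x) and 22 mm thick, lie across the top of the two x-running rails, running the full 1552 mm width of the frame in y; along x they sit between the end posts with a 35 mm gap after the −x posts and between neighbouring slats, leaving 45 mm before the +x posts.


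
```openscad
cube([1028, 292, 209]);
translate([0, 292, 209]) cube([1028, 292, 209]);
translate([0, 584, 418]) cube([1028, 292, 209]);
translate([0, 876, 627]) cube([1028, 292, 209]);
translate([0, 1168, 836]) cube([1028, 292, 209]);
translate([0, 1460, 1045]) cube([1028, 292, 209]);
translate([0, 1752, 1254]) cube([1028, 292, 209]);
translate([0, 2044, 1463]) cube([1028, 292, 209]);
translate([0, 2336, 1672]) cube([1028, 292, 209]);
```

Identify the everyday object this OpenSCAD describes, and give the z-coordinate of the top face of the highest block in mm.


A staircase. The total rise is 1881 mm.

9 identical blocks, each offset up and back from the previous — a staircase. Each step is 209 mm tall and there are 9 of them, so the total rise is 9 × 209 = 1881 mm.


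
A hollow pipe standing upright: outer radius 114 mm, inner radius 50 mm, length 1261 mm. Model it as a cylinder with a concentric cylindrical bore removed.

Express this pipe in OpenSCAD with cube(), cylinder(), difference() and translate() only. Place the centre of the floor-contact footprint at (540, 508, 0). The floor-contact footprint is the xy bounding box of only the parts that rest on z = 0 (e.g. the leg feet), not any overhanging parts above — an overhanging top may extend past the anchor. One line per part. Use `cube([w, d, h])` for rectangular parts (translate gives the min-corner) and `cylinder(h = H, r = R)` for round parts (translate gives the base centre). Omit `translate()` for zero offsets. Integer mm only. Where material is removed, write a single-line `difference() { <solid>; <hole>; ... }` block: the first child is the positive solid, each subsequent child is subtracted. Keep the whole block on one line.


difference() { translate([540, 508, 0]) cylinder(h = 1261, r = 114); translate([540, 508, 0]) cylinder(h = 1261, r = 50); }


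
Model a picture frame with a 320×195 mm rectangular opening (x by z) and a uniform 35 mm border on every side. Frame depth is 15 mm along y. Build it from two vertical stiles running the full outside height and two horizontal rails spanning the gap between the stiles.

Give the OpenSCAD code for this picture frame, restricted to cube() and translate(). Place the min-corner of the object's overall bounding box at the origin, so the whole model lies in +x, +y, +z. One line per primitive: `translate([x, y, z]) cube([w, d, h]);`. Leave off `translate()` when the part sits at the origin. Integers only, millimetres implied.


cube([35, 15, 265]);
translate([355, 0, 0]) cube([35, 15, 265]);
translate([35, 0, 0]) cube([320, 15, 35]);
translate([35, 0, 230]) cube([320, 15, 35]);


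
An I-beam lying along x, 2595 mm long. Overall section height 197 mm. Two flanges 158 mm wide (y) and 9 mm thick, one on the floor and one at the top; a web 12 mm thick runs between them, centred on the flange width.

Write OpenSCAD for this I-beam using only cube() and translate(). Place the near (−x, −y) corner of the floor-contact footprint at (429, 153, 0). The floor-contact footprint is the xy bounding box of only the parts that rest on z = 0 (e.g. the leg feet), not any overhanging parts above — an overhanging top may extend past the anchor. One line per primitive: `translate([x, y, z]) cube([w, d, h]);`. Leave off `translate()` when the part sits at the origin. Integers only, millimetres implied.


translate([429, 153, 0]) cube([2595, 158, 9]);
translate([429, 226, 9]) cube([2595, 12, 179]);
translate([429, 153, 188]) cube([2595, 158, 9]);


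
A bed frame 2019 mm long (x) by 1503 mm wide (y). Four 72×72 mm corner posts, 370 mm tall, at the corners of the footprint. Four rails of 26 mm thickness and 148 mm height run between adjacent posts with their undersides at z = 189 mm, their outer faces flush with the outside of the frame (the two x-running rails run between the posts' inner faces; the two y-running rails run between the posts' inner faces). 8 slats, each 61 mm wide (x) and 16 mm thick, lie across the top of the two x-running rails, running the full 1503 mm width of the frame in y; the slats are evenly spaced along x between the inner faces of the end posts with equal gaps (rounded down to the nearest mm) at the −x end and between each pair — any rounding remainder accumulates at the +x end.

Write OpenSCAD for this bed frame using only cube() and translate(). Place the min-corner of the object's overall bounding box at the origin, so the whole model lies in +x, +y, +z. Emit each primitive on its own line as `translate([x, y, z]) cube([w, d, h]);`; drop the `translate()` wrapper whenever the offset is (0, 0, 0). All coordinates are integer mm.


cube([72, 72, 370]);
translate([0, 1431, 0]) cube([72, 72, 370]);
translate([1947, 0, 0]) cube([72, 72, 370]);
translate([1947, 1431, 0]) cube([72, 72, 370]);
translate([72, 0, 189]) cube([1875, 26, 148]);
translate([72, 1477, 189]) cube([1875, 26, 148]);
translate([0, 72, 189]) cube([26, 1359, 148]);
translate([1993, 72, 189]) cube([26, 1359, 148]);
translate([226, 0, 337]) cube([61, 1503, 16]);
translate([441, 0, 337]) cube([61, 1503, 16]);
translate([656, 0, 337]) cube([61, 1503, 16]);
translate([871, 0, 337]) cube([61, 1503, 16]);
translate([1086, 0, 337]) cube([61, 1503, 16]);
translate([1301, 0, 337]) cube([61, 1503, 16]);
translate([1516, 0, 337]) cube([61, 1503, 16]);
translate([1731, 0, 337]) cube([61, 1503, 16]);


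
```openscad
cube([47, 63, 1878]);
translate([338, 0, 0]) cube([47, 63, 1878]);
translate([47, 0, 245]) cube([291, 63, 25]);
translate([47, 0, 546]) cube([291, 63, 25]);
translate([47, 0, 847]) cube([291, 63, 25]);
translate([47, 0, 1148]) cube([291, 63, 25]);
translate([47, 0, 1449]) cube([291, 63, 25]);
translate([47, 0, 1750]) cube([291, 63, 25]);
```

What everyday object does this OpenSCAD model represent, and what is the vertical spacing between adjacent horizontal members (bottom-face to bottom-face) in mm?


A ladder. The rung spacing is 301 mm.

Two tall 47×63 posts with 6 short bars between them — a ladder. Adjacent rungs sit at z = 245 and z = 546, so the spacing is 546 − 245 = 301 mm.


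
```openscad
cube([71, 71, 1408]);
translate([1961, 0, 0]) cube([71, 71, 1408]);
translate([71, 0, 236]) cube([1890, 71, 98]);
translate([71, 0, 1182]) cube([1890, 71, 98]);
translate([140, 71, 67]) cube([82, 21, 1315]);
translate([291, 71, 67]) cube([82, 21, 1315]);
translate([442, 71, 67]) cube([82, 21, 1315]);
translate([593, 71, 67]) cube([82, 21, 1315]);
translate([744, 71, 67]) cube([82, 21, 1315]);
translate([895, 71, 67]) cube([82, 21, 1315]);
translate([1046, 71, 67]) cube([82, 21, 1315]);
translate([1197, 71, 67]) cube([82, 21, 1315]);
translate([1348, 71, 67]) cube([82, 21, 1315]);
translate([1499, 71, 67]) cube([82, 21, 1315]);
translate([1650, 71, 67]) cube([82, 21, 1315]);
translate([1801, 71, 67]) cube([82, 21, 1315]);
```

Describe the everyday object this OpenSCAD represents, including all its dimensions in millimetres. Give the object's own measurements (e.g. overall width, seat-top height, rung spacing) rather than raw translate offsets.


A fence section. Two 71×71 mm posts, 1408 mm tall, stand on the floor with a clear span of 1890 mm between their inner faces. Two horizontal rails of 71×98 mm section span the gap between the posts with their undersides at z = 236 mm and z = 1182 mm, flush with the posts' −y face. 12 pickets, each 82 mm wide, 21 mm thick and 1315 mm tall, are fixed to the +y face of the rails with their bottoms at z = 67 mm, spaced across the span with a 69 mm gap after the −x post and between neighbouring pickets, with 78 mm left before the +x post.


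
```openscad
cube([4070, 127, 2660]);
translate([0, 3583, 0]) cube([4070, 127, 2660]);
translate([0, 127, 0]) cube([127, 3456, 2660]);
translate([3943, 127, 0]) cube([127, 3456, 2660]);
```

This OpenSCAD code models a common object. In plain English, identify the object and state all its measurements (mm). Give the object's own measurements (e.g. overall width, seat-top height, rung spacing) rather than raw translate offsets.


The wall frame of a small rectangular building: four walls, each 2660 mm tall and 127 mm thick, enclosing a footprint 4070 mm (x) by 3710 mm (y) outside-to-outside, with no floor or roof. The front and back walls (the −y and +y sides) span the full width; the two side walls fit between them.


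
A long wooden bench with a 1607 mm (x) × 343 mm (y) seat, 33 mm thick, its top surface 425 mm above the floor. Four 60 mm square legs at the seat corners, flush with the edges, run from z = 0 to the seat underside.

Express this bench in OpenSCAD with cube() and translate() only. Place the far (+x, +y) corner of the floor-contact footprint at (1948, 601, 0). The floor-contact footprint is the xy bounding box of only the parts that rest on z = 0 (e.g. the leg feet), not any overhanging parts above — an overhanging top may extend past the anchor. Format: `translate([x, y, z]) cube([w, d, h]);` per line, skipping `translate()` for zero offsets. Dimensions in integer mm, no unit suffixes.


// leg_h = 425 − 33 = 392
translate([341, 258, 392]) cube([1607, 343, 33]);
translate([341, 258, 0]) cube([60, 60, 392]);
translate([341, 541, 0]) cube([60, 60, 392]);
translate([1888, 258, 0]) cube([60, 60, 392]);
translate([1888, 541, 0]) cube([60, 60, 392]);


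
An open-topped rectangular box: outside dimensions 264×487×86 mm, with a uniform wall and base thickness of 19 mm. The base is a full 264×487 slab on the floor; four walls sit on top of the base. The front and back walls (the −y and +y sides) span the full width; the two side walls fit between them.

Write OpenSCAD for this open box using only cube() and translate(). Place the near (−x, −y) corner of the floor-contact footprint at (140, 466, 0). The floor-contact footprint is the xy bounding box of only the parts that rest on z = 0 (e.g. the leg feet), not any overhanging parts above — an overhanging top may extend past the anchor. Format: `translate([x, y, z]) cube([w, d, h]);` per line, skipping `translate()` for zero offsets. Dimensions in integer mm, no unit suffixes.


translate([140, 466, 0]) cube([264, 487, 19]);
translate([140, 466, 19]) cube([264, 19, 67]);
translate([140, 934, 19]) cube([264, 19, 67]);
translate([140, 485, 19]) cube([19, 449, 67]);
translate([385, 485, 19]) cube([19, 449, 67]);


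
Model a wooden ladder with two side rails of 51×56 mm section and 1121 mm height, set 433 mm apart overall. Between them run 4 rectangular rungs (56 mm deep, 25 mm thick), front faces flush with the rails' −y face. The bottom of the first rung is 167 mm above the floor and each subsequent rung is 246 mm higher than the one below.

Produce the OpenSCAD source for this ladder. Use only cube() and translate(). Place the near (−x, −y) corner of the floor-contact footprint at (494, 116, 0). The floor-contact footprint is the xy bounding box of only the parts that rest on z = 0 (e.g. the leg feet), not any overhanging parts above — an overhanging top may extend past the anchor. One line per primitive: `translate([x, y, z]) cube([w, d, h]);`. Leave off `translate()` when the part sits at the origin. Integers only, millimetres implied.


translate([494, 116, 0]) cube([51, 56, 1121]);
translate([876, 116, 0]) cube([51, 56, 1121]);
translate([545, 116, 167]) cube([331, 56, 25]);
translate([545, 116, 413]) cube([331, 56, 25]);
translate([545, 116, 659]) cube([331, 56, 25]);
translate([545, 116, 905]) cube([331, 56, 25]);


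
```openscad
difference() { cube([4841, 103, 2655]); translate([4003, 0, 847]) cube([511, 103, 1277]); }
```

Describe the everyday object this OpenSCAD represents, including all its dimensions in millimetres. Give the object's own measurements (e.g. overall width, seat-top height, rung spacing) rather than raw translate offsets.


A wall 4841 mm long (x), 103 mm thick (y), 2655 mm tall, with a rectangular window opening cut through it. The opening is 511 mm wide and 1277 mm tall; its sill is at z = 847 mm and its near (−x) edge is 4003 mm from the wall's −x end. The opening passes through the full wall thickness.


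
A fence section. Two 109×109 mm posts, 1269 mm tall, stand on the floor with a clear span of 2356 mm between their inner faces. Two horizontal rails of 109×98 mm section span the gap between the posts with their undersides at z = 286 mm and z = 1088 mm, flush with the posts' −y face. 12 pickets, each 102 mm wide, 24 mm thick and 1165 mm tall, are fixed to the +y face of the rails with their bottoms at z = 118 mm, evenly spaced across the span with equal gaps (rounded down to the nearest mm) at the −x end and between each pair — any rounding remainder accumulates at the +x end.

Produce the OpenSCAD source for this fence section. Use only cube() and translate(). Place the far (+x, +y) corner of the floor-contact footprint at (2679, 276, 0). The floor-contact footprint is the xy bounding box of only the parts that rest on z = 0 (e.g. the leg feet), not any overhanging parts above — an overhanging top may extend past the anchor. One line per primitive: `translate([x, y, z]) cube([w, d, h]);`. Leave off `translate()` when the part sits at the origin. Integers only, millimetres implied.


translate([105, 167, 0]) cube([109, 109, 1269]);
translate([2570, 167, 0]) cube([109, 109, 1269]);
translate([214, 167, 286]) cube([2356, 109, 98]);
translate([214, 167, 1088]) cube([2356, 109, 98]);
translate([301, 276, 118]) cube([102, 24, 1165]);
translate([490, 276, 118]) cube([102, 24, 1165]);
translate([679, 276, 118]) cube([102, 24, 1165]);
translate([868, 276, 118]) cube([102, 24, 1165]);
translate([1057, 276, 118]) cube([102, 24, 1165]);
translate([1246, 276, 118]) cube([102, 24, 1165]);
translate([1435, 276, 118]) cube([102, 24, 1165]);
translate([1624, 276, 118]) cube([102, 24, 1165]);
translate([1813, 276, 118]) cube([102, 24, 1165]);
translate([2002, 276, 118]) cube([102, 24, 1165]);
translate([2191, 276, 118]) cube([102, 24, 1165]);
translate([2380, 276, 118]) cube([102, 24, 1165]);


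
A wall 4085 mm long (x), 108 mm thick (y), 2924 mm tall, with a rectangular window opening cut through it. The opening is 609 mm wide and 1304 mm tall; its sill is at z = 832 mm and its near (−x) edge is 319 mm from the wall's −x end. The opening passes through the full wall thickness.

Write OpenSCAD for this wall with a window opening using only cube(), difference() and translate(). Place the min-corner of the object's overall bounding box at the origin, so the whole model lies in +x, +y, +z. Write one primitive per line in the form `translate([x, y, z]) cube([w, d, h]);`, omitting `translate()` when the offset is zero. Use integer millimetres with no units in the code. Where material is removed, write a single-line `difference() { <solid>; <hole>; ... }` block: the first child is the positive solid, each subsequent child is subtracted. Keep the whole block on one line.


difference() { cube([4085, 108, 2924]); translate([319, 0, 832]) cube([609, 108, 1304]); }


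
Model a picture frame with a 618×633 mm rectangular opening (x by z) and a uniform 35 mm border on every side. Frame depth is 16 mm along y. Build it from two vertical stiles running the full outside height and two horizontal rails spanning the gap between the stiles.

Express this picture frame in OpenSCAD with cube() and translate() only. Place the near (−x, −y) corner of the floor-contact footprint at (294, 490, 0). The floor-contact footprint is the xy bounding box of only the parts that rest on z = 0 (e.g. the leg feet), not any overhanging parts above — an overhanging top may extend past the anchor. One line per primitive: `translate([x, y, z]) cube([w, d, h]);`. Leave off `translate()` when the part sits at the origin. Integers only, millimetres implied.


translate([294, 490, 0]) cube([35, 16, 703]);
translate([947, 490, 0]) cube([35, 16, 703]);
translate([329, 490, 0]) cube([618, 16, 35]);
translate([329, 490, 668]) cube([618, 16, 35]);


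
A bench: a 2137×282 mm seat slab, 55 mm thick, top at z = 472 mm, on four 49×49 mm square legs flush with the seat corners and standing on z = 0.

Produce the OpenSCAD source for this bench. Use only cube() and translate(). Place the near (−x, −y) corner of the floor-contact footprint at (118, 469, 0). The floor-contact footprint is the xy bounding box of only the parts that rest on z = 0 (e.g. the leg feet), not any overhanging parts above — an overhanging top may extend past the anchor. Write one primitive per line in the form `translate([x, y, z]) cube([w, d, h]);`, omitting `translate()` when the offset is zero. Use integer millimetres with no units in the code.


translate([118, 469, 417]) cube([2137, 282, 55]);
translate([118, 469, 0]) cube([49, 49, 417]);
translate([118, 702, 0]) cube([49, 49, 417]);
translate([2206, 469, 0]) cube([49, 49, 417]);
translate([2206, 702, 0]) cube([49, 49, 417]);


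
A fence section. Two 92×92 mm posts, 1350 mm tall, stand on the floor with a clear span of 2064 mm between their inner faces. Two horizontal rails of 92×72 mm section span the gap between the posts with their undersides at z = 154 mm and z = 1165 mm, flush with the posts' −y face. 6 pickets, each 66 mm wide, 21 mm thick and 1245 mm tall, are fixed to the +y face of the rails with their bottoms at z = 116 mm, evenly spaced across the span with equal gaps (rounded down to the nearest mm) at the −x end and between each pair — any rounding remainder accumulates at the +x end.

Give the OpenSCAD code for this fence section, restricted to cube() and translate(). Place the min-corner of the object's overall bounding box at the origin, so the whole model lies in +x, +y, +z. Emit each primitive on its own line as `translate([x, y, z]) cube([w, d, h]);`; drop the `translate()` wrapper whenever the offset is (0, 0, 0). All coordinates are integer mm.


cube([92, 92, 1350]);
translate([2156, 0, 0]) cube([92, 92, 1350]);
translate([92, 0, 154]) cube([2064, 92, 72]);
translate([92, 0, 1165]) cube([2064, 92, 72]);
translate([330, 92, 116]) cube([66, 21, 1245]);
translate([634, 92, 116]) cube([66, 21, 1245]);
translate([938, 92, 116]) cube([66, 21, 1245]);
translate([1242, 92, 116]) cube([66, 21, 1245]);
translate([1546, 92, 116]) cube([66, 21, 1245]);
translate([1850, 92, 116]) cube([66, 21, 1245]);


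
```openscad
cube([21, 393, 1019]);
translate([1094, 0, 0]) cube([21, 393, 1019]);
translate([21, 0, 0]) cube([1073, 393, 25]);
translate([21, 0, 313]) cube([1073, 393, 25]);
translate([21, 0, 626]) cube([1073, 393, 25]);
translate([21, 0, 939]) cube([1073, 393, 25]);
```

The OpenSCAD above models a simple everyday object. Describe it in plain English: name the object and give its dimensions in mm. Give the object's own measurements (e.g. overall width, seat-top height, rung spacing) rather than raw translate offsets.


An open bookshelf. Two side panels, each 21 mm thick, 393 mm deep and 1019 mm tall, stand 1115 mm apart (outside-to-outside). Between them sit 4 shelves, each 25 mm thick and 393 mm deep, spanning the full gap between the sides. The bottom shelf rests on the floor (its underside at z = 0) and the clear gap between one shelf's top and the next shelf's underside is 288 mm.


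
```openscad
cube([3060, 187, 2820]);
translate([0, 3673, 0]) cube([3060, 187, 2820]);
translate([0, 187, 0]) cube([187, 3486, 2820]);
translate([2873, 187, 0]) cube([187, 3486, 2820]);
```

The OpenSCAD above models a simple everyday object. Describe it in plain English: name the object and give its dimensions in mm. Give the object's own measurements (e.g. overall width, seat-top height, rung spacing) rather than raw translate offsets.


The wall frame of a small rectangular building: four walls, each 2820 mm tall and 187 mm thick, enclosing a footprint 3060 mm (x) by 3860 mm (y) outside-to-outside, with no floor or roof. The front and back walls (the −y and +y sides) span the full width; the two side walls fit between them.


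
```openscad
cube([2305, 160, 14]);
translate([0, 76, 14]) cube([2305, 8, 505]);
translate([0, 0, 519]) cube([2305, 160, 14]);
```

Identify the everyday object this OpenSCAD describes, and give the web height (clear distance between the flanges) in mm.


An I-beam. The web height is 505 mm.

Two wide flanges with a thin centred web — an I-beam. Overall 533 mm minus two 14 mm flanges gives a web of 533 − 2·14 = 505 mm.


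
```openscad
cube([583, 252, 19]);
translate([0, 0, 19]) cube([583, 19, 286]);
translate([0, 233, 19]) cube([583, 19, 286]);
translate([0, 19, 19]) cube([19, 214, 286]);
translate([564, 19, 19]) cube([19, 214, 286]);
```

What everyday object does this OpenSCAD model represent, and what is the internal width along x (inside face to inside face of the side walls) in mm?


An open box. The internal width is 545 mm.

A 583×252 base slab with four walls standing on it — an open box. The base is 583 mm wide and the walls are 19 mm thick, so the internal width is 583 − 2 × 19 = 545 mm.


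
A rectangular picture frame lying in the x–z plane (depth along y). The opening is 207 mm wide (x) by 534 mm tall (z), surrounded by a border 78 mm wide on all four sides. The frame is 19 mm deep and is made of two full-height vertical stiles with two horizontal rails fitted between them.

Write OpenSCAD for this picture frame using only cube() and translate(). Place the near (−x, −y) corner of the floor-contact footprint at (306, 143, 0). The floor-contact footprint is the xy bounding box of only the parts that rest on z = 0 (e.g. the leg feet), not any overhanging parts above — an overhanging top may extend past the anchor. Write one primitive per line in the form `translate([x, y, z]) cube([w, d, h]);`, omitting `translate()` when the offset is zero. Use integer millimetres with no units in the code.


translate([306, 143, 0]) cube([78, 19, 690]);
translate([591, 143, 0]) cube([78, 19, 690]);
translate([384, 143, 0]) cube([207, 19, 78]);
translate([384, 143, 612]) cube([207, 19, 78]);


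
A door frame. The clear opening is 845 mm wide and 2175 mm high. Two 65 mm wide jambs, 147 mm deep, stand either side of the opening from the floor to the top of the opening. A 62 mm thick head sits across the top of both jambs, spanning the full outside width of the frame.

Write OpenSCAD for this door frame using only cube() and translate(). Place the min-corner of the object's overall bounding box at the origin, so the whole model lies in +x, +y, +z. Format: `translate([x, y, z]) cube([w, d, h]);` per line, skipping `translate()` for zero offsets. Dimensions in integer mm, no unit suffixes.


cube([65, 147, 2175]);
translate([910, 0, 0]) cube([65, 147, 2175]);
translate([0, 0, 2175]) cube([975, 147, 62]);


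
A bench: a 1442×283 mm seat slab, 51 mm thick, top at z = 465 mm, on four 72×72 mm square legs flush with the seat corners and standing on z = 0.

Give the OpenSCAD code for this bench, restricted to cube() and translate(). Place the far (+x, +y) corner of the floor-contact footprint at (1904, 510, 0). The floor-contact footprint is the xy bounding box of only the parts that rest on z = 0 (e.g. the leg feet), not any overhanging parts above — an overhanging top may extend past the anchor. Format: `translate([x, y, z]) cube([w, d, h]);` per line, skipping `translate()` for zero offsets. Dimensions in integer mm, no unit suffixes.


translate([462, 227, 414]) cube([1442, 283, 51]);
translate([462, 227, 0]) cube([72, 72, 414]);
translate([462, 438, 0]) cube([72, 72, 414]);
translate([1832, 227, 0]) cube([72, 72, 414]);
translate([1832, 438, 0]) cube([72, 72, 414]);


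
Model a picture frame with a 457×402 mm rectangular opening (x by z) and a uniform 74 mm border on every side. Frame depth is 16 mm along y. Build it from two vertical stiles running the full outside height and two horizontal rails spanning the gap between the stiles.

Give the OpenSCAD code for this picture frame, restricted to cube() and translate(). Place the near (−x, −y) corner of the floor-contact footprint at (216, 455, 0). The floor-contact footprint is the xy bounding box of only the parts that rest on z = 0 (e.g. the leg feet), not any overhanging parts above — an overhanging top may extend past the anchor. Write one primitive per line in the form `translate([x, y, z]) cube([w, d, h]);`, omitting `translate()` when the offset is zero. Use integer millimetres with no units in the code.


translate([216, 455, 0]) cube([74, 16, 550]);
translate([747, 455, 0]) cube([74, 16, 550]);
translate([290, 455, 0]) cube([457, 16, 74]);
translate([290, 455, 476]) cube([457, 16, 74]);


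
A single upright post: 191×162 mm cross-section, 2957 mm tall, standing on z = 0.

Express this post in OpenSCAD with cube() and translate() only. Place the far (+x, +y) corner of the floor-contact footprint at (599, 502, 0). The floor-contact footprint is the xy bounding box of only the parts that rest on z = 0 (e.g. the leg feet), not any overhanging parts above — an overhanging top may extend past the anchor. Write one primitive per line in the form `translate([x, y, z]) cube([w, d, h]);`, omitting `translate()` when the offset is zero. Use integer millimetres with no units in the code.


translate([408, 340, 0]) cube([191, 162, 2957]);


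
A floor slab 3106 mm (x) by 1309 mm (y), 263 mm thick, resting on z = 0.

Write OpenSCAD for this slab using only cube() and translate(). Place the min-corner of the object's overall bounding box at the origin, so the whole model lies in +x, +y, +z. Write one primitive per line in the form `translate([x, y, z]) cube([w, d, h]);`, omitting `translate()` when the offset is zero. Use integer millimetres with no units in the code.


cube([3106, 1309, 263]);


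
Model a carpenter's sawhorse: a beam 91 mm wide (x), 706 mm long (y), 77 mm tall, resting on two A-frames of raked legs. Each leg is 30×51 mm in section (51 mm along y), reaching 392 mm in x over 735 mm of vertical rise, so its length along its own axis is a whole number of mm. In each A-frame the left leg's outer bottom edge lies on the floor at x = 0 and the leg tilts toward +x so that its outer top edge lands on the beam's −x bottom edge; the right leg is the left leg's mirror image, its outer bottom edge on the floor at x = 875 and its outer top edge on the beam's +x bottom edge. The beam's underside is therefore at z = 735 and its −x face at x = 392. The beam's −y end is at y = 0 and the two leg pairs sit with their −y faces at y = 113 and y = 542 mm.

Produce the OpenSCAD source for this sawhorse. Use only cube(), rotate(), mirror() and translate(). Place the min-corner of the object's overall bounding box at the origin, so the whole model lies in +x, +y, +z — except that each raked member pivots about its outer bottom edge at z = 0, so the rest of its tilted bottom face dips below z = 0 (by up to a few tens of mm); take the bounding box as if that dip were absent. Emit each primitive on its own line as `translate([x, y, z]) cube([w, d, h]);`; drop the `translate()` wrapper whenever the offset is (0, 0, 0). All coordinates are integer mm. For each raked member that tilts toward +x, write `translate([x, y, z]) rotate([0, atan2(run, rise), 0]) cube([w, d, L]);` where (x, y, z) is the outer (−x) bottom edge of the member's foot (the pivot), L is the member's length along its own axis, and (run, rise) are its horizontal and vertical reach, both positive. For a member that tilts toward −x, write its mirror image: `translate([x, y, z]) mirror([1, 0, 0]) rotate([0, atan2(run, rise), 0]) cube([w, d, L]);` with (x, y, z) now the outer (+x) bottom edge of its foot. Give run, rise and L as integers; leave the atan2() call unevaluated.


// leg length = √(392² + 735²) = 833
// right-leg outer foot x = 2·392 + 91 = 875
// beam min-corner = (392, 0, 735)
translate([392, 0, 735]) cube([91, 706, 77]);
translate([0, 113, 0]) rotate([0, atan2(392, 735), 0]) cube([30, 51, 833]);
translate([875, 113, 0]) mirror([1, 0, 0]) rotate([0, atan2(392, 735), 0]) cube([30, 51, 833]);
translate([0, 542, 0]) rotate([0, atan2(392, 735), 0]) cube([30, 51, 833]);
translate([875, 542, 0]) mirror([1, 0, 0]) rotate([0, atan2(392, 735), 0]) cube([30, 51, 833]);


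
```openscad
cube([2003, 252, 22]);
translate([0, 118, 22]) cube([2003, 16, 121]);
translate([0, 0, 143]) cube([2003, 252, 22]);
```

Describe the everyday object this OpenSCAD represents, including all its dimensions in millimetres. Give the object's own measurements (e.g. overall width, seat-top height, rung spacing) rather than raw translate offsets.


An I-beam lying along x, 2003 mm long. Overall section height 165 mm. Two flanges 252 mm wide (y) and 22 mm thick, one on the floor and one at the top; a web 16 mm thick runs between them, centred on the flange width.


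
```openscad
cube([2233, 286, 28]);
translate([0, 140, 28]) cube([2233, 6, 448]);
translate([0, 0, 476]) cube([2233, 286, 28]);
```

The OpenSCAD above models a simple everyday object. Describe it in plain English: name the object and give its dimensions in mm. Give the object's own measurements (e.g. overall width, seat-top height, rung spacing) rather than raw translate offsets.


An I-beam lying along x, 2233 mm long. Overall section height 504 mm. Two flanges 286 mm wide (y) and 28 mm thick, one on the floor and one at the top; a web 6 mm thick runs between them, centred on the flange width.


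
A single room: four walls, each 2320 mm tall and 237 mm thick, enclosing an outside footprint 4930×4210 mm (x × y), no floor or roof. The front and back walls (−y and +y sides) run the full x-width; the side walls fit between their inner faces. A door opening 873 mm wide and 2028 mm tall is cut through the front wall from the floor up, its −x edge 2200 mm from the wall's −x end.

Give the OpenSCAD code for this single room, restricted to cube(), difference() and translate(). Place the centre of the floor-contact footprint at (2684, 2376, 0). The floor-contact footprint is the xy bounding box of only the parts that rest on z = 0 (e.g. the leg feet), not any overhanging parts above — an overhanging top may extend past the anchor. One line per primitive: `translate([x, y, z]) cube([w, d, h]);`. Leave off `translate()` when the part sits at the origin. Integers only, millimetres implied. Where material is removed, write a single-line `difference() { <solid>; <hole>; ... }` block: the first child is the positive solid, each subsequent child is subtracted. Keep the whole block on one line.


difference() { translate([219, 271, 0]) cube([4930, 237, 2320]); translate([2419, 271, 0]) cube([873, 237, 2028]); }
translate([219, 4244, 0]) cube([4930, 237, 2320]);
translate([219, 508, 0]) cube([237, 3736, 2320]);
translate([4912, 508, 0]) cube([237, 3736, 2320]);
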